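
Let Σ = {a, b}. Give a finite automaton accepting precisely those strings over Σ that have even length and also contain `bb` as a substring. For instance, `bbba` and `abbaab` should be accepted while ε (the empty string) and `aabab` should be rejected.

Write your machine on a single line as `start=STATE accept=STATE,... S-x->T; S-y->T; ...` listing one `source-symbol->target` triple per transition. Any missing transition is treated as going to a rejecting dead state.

Build one automaton per condition and run them in lockstep. The first has 2 states tracking the input length modulo 2; the second has 3 states tracking whether and how much of `bb` has been seen. A product state is a pair (one from each), accepting exactly when both do.
        a   b  
>  q0   q1  q2 
   q1   q0  q3 
   q2   q0  q4 
   q3   q1  q5 
 * q4   q5  q5 
   q5   q4  q4 
(> = start, * = accepting)

start=q0; accept=q4; q0-a->q1; q0-b->q2; q1-a->q0; q1-b->q3; q2-a->q0; q2-b->q4; q3-a->q1; q3-b->q5; q4-a->q5; q4-b->q5; q5-a->q4; q5-b->q4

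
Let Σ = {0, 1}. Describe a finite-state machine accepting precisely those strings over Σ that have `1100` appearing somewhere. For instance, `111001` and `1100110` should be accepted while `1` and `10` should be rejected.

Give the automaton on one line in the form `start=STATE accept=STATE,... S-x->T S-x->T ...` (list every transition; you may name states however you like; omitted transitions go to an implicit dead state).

Track how much of `1100` has been matched so far: state A is no progress, E is the absorbing accept state reached once `1100` has occurred. Intermediate states record partial matches; on a mismatch, fall back to the longest reusable overlap.
5 states suffice.
       0  1 
>  A   A  B 
   B   A  C 
   C   D  C 
   D   E  B 
 * E   E  E 
(> = start, * = accepting)

start=A accept=E A-0->A A-1->B B-0->A B-1->C C-0->D C-1->C D-0->E D-1->B E-0->E E-1->E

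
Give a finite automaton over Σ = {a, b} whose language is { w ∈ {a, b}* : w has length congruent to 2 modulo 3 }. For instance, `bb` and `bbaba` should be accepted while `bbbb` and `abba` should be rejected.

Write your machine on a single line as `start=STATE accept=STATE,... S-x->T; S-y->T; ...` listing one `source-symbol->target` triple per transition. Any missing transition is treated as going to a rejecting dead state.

start=S0; accept=S2; S0-a->S1; S0-b->S1; S1-a->S2; S1-b->S2; S2-a->S0; S2-b->S0

Count input length modulo 3: every symbol advances one step around the cycle S0 → S1 → S2 → S0. Accept at S2.
With 3 states:
        a   b  
>  S0   S1  S1 
   S1   S2  S2 
 * S2   S0  S0 
(> = start, * = accepting)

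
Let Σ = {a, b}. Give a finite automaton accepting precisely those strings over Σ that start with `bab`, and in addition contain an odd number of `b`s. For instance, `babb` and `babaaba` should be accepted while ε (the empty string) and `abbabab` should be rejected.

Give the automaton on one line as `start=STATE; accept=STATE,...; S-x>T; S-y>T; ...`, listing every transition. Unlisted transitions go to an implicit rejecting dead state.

start=q0; accept=q5; q0-a>q1; q0-b>q2; q1-a>q1; q1-b>q1; q2-a>q3; q2-b>q1; q3-a>q1; q3-b>q4; q4-a>q4; q4-b>q5; q5-a>q5; q5-b>q4

Build one automaton per condition and run them in lockstep. The first has 5 states tracking whether the input so far still matches the prefix `bab`; the second has 2 states tracking the count of `b`s modulo 2. A product state is a pair (one from each), accepting exactly when both do. Minimizing collapses redundant product states.
6 states suffice.
        a   b  
>  q0   q1  q2 
   q1   q1  q1 
   q2   q3  q1 
   q3   q1  q4 
   q4   q4  q5 
 * q5   q5  q4 
(> = start, * = accepting)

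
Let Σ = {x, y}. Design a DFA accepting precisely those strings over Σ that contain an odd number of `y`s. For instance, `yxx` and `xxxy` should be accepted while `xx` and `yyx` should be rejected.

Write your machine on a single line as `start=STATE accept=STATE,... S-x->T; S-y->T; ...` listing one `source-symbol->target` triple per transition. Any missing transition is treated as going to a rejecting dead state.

Keep the running count of `y`s modulo 2: each `y` advances along the cycle s0 → s1 → s0 while other symbols loop. Accept at s1.
2 states suffice.
        x   y  
>  s0   s0  s1 
 * s1   s1  s0 
(> = start, * = accepting)

start=s0; accept=s1; s0-x->s0; s0-y->s1; s1-x->s1; s1-y->s0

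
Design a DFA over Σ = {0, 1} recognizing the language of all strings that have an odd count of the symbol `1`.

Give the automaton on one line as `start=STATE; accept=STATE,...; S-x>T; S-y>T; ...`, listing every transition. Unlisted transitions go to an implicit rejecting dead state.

Keep the running count of `1`s modulo 2: each `1` advances along the cycle q0 → q1 → q0 while other symbols loop. Accept at q1.
With 2 states:
        0   1  
>  q0   q0  q1 
 * q1   q1  q0 
(> = start, * = accepting)

start=q0; accept=q1; q0-0>q0; q0-1>q1; q1-0>q1; q1-1>q0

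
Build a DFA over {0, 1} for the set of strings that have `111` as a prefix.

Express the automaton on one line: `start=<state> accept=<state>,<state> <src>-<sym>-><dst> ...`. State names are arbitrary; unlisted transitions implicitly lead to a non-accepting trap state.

start=s0 accept=s3 s0-0->s4 s0-1->s1 s1-0->s4 s1-1->s2 s2-0->s4 s2-1->s3 s3-0->s3 s3-1->s3 s4-0->s4 s4-1->s4

Check the first 3 symbols one by one: s0 through s2 record how many have matched `111` so far; any wrong symbol goes to the dead state s4. After all 3 match we enter the accepting sink s3.
A 5-state machine:
        0   1  
>  s0   s4  s1 
   s1   s4  s2 
   s2   s4  s3 
 * s3   s3  s3 
   s4   s4  s4 
(> = start, * = accepting)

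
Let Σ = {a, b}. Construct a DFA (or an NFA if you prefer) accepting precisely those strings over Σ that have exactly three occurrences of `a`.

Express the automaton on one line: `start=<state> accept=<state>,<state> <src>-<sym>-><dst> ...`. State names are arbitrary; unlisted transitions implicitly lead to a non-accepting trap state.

start=q0 accept=q3 q0-a->q1 q0-b->q0 q1-a->q2 q1-b->q1 q2-a->q3 q2-b->q2 q3-a->q4 q3-b->q3 q4-a->q4 q4-b->q4

Count `a`s, saturating at 4: states q0 through q3 mean 0 through 3 `a`s seen; q4 means more than 3. Each `a` increments (capped at q4); other symbols loop. Accept from {q3}.
5 states suffice.
        a   b  
>  q0   q1  q0 
   q1   q2  q1 
   q2   q3  q2 
 * q3   q4  q3 
   q4   q4  q4 
(> = start, * = accepting)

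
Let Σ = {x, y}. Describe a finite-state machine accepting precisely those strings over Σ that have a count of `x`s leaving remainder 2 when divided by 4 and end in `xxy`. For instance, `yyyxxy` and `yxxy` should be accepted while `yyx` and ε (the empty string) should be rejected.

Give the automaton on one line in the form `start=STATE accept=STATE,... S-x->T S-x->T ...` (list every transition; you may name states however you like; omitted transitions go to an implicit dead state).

Run two small machines in parallel and take their product. The first has 4 states tracking the count of `x`s modulo 4; the second has 4 states tracking how much of the suffix `xxy` has currently been matched. A product state is a pair (one from each), accepting exactly when both do. After merging equivalent states the machine shrinks.
A 7-state machine:
       x  y 
>  A   B  A 
   B   C  D 
   C   E  F 
   D   G  D 
   E   A  E 
 * F   E  G 
   G   E  G 
(> = start, * = accepting)

start=A accept=F A-x->B A-y->A B-x->C B-y->D C-x->E C-y->F D-x->G D-y->D E-x->A E-y->E F-x->E F-y->G G-x->E G-y->G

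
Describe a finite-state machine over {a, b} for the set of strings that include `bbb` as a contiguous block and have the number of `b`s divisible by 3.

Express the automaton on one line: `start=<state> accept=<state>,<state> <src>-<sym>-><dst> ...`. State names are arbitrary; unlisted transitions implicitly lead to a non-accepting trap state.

Run two small machines in parallel and take their product. One (4 states) tracks whether and how much of `bbb` has been seen; the other (3 states) tracks the count of `b`s modulo 3. Each combined state is a pair, one component from each; accept when both components accept.
12 states suffice.
          a    b  
>  S0     S0   S1 
   S1     S2   S3 
   S2     S2   S4 
   S3     S5   S6 
   S4     S5   S7 
   S5     S5   S8 
 * S6     S6   S9 
   S7     S0   S9 
   S8     S0  S10 
   S9     S9  S11 
   S10    S2  S11 
   S11   S11   S6 
(> = start, * = accepting)

start=S0 accept=S6 S0-a->S0 S0-b->S1 S1-a->S2 S1-b->S3 S2-a->S2 S2-b->S4 S3-a->S5 S3-b->S6 S4-a->S5 S4-b->S7 S5-a->S5 S5-b->S8 S6-a->S6 S6-b->S9 S7-a->S0 S7-b->S9 S8-a->S0 S8-b->S10 S9-a->S9 S9-b->S11 S10-a->S2 S10-b->S11 S11-a->S11 S11-b->S6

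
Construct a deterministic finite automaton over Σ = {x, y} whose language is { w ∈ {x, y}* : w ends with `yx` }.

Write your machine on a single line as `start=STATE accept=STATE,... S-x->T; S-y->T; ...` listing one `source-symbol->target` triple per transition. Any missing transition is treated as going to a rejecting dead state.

start=s0; accept=s2; s0-x->s0; s0-y->s1; s1-x->s2; s1-y->s1; s2-x->s0; s2-y->s1

Remember how much of `yx` the current input suffix matches. State s0 means no match yet; s1 means the last symbol is `y`; s2 means the last 2 symbols are `yx`. Only s2 accepts. On a mismatch, fall back to the longest proper suffix that is still a prefix of `yx`.
        x   y  
>  s0   s0  s1 
   s1   s2  s1 
 * s2   s0  s1 
(> = start, * = accepting)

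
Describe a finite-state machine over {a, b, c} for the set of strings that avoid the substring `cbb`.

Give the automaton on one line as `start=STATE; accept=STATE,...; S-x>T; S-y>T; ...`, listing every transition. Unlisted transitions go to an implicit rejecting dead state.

start=s0; accept=s0,s1,s2; s0-a>s0; s0-b>s0; s0-c>s1; s1-a>s0; s1-b>s2; s1-c>s1; s2-a>s0; s2-b>s3; s2-c>s1; s3-a>s3; s3-b>s3; s3-c>s3

This is the complement of 'contains `cbb`'. Use the same substring-matching states — s0 through s3 holding how much of `cbb` has just been matched — but flip the accepting set: everything except the trap s3 accepts.
With 4 states:
        a   b   c  
>* s0   s0  s0  s1 
 * s1   s0  s2  s1 
 * s2   s0  s3  s1 
   s3   s3  s3  s3 
(> = start, * = accepting)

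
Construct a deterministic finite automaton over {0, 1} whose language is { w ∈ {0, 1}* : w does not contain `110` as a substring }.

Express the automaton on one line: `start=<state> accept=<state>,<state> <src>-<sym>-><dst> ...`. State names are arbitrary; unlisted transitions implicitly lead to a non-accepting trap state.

This is the complement of 'contains `110`'. Use the same substring-matching states — A through D holding how much of `110` has just been matched — but flip the accepting set: everything except the trap D accepts.
4 states suffice.
       0  1 
>* A   A  B 
 * B   A  C 
 * C   D  C 
   D   D  D 
(> = start, * = accepting)

start=A accept=A,B,C A-0->A A-1->B B-0->A B-1->C C-0->D C-1->C D-0->D D-1->D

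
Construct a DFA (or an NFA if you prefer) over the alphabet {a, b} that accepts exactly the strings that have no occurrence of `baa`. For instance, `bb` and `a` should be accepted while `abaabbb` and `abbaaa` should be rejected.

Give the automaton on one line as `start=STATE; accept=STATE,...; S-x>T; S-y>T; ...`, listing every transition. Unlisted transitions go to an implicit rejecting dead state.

start=S0; accept=S0,S1,S2; S0-a>S0; S0-b>S1; S1-a>S2; S1-b>S1; S2-a>S3; S2-b>S1; S3-a>S3; S3-b>S3

Track partial matches of the forbidden pattern `baa`. State S3 is a dead state reached once `baa` has occurred; every other state accepts. S0 means no part of `baa` is currently matched.
With 4 states:
        a   b  
>* S0   S0  S1 
 * S1   S2  S1 
 * S2   S3  S1 
   S3   S3  S3 
(> = start, * = accepting)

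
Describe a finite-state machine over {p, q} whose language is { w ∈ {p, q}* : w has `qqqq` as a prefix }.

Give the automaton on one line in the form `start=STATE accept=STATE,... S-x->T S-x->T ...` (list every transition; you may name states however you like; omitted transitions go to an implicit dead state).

start=s0 accept=s4 s0-p->s5 s0-q->s1 s1-p->s5 s1-q->s2 s2-p->s5 s2-q->s3 s3-p->s5 s3-q->s4 s4-p->s4 s4-q->s4 s5-p->s5 s5-q->s5

Check the first 4 symbols one by one: s0 through s3 record how many have matched `qqqq` so far; any wrong symbol goes to the dead state s5. After all 4 match we enter the accepting sink s4.
A 6-state machine:
        p   q  
>  s0   s5  s1 
   s1   s5  s2 
   s2   s5  s3 
   s3   s5  s4 
 * s4   s4  s4 
   s5   s5  s5 
(> = start, * = accepting)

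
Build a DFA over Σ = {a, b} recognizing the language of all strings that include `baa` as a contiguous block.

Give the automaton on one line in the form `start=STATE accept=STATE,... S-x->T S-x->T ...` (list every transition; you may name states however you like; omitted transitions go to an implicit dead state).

Track how much of `baa` has been matched so far: state s0 is no progress, s3 is the absorbing accept state reached once `baa` has occurred. Intermediate states record partial matches; on a mismatch, fall back to the longest reusable overlap.
4 states suffice.
        a   b  
>  s0   s0  s1 
   s1   s2  s1 
   s2   s3  s1 
 * s3   s3  s3 
(> = start, * = accepting)

start=s0 accept=s3 s0-a->s0 s0-b->s1 s1-a->s2 s1-b->s1 s2-a->s3 s2-b->s1 s3-a->s3 s3-b->s3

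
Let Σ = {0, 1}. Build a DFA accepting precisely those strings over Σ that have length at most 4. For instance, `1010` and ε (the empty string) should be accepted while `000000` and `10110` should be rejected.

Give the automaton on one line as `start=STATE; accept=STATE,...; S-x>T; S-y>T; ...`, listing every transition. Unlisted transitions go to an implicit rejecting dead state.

start=q0; accept=q0,q1,q2,q3,q4; q0-0>q1; q0-1>q1; q1-0>q2; q1-1>q2; q2-0>q3; q2-1>q3; q3-0>q4; q3-1>q4; q4-0>q5; q4-1>q5; q5-0>q5; q5-1>q5

We only need to distinguish lengths 0, 1, …, 4, and '>4'. Chain q0 → q1 → q2 → q3 → q4 → q5 on every symbol, with q5 looping. Accepting states: {q0, q1, q2, q3, q4}.
6 states suffice.
        0   1  
>* q0   q1  q1 
 * q1   q2  q2 
 * q2   q3  q3 
 * q3   q4  q4 
 * q4   q5  q5 
   q5   q5  q5 
(> = start, * = accepting)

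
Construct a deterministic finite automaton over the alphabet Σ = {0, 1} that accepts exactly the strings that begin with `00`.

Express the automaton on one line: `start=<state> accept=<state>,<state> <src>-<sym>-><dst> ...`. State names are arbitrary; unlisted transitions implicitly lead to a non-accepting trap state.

start=A accept=C A-0->B A-1->D B-0->C B-1->D C-0->C C-1->C D-0->D D-1->D

Walk along `00` while the input agrees: from A take `0` to B, and so on. Any deviation drops to the rejecting sink D. Once C is reached the prefix is confirmed and every continuation is accepted.
A 4-state machine:
       0  1 
>  A   B  D 
   B   C  D 
 * C   C  C 
   D   D  D 
(> = start, * = accepting)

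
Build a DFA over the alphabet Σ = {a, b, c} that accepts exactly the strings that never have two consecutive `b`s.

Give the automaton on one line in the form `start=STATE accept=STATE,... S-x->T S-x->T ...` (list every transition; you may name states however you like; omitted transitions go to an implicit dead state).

Track partial matches of the forbidden pattern `bb`. State q2 is a dead state reached once `bb` has occurred; every other state accepts. q0 means no part of `bb` is currently matched.
3 states suffice.
        a   b   c  
>* q0   q0  q1  q0 
 * q1   q0  q2  q0 
   q2   q2  q2  q2 
(> = start, * = accepting)

start=q0 accept=q0,q1 q0-a->q0 q0-b->q1 q0-c->q0 q1-a->q0 q1-b->q2 q1-c->q0 q2-a->q2 q2-b->q2 q2-c->q2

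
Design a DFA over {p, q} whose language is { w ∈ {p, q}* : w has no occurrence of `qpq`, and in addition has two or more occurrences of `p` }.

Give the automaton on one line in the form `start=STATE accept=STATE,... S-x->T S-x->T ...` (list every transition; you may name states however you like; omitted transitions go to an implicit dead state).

Run two small machines in parallel and take their product. One (4 states) tracks partial matches of the forbidden pattern `qpq`; the other (4 states) tracks the count of `p`s, saturating at 3. Each combined state is a pair, one component from each; accept when both components accept.
With 14 states:
       p  q 
>  A   B  C 
   B   D  E 
   C   F  C 
 * D   G  H 
   E   I  E 
   F   D  J 
 * G   G  K 
 * H   L  H 
 * I   G  M 
   J   M  J 
 * K   L  K 
 * L   G  N 
   M   N  M 
   N   N  N 
(> = start, * = accepting)

start=A accept=D,G,H,I,K,L A-p->B A-q->C B-p->D B-q->E C-p->F C-q->C D-p->G D-q->H E-p->I E-q->E F-p->D F-q->J G-p->G G-q->K H-p->L H-q->H I-p->G I-q->M J-p->M J-q->J K-p->L K-q->K L-p->G L-q->N M-p->N M-q->M N-p->N N-q->N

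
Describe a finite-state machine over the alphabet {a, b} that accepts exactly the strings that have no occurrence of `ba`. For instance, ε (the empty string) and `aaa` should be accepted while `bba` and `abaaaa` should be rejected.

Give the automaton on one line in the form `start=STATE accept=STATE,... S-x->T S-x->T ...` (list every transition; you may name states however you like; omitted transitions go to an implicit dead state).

start=S0 accept=S0,S1 S0-a->S0 S0-b->S1 S1-a->S2 S1-b->S1 S2-a->S2 S2-b->S2

This is the complement of 'contains `ba`'. Use the same substring-matching states — S0 through S2 holding how much of `ba` has just been matched — but flip the accepting set: everything except the trap S2 accepts.
3 states suffice.
        a   b  
>* S0   S0  S1 
 * S1   S2  S1 
   S2   S2  S2 
(> = start, * = accepting)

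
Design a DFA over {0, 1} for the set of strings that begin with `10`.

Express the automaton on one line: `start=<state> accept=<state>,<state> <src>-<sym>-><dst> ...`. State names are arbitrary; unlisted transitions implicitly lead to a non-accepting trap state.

start=A accept=C A-0->D A-1->B B-0->C B-1->D C-0->C C-1->C D-0->D D-1->D

Walk along `10` while the input agrees: from A take `1` to B, and so on. Any deviation drops to the rejecting sink D. Once C is reached the prefix is confirmed and every continuation is accepted.
       0  1 
>  A   D  B 
   B   C  D 
 * C   C  C 
   D   D  D 
(> = start, * = accepting)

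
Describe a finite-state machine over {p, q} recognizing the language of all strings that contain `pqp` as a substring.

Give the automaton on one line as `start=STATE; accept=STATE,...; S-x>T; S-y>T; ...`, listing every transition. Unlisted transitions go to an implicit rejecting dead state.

States A..C record the length of the longest prefix of `pqp` that matches the current input suffix. Reaching D means `pqp` has been seen, and we stay there forever. Accept from D.
       p  q 
>  A   B  A 
   B   B  C 
   C   D  A 
 * D   D  D 
(> = start, * = accepting)

start=A; accept=D; A-p>B; A-q>A; B-p>B; B-q>C; C-p>D; C-q>A; D-p>D; D-q>D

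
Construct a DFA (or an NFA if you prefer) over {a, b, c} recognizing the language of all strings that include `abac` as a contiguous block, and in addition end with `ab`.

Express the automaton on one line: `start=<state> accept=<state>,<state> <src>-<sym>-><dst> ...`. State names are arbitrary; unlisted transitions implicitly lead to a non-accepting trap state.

Run two small machines in parallel and take their product. One (5 states) tracks whether and how much of `abac` has been seen; the other (3 states) tracks how much of the suffix `ab` has currently been matched. Each combined state is a pair, one component from each; accept when both components accept.
A 7-state machine:
        a   b   c  
>  s0   s1  s0  s0 
   s1   s1  s2  s0 
   s2   s3  s0  s0 
   s3   s1  s2  s4 
   s4   s5  s4  s4 
   s5   s5  s6  s4 
 * s6   s5  s4  s4 
(> = start, * = accepting)

start=s0 accept=s6 s0-a->s1 s0-b->s0 s0-c->s0 s1-a->s1 s1-b->s2 s1-c->s0 s2-a->s3 s2-b->s0 s2-c->s0 s3-a->s1 s3-b->s2 s3-c->s4 s4-a->s5 s4-b->s4 s4-c->s4 s5-a->s5 s5-b->s6 s5-c->s4 s6-a->s5 s6-b->s4 s6-c->s4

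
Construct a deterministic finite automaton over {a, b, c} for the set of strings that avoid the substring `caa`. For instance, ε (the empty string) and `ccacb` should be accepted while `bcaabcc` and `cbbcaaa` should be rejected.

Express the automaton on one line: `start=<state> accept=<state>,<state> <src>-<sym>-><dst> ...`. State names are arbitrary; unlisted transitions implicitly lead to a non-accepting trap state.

This is the complement of 'contains `caa`'. Use the same substring-matching states — s0 through s3 holding how much of `caa` has just been matched — but flip the accepting set: everything except the trap s3 accepts.
4 states suffice.
        a   b   c  
>* s0   s0  s0  s1 
 * s1   s2  s0  s1 
 * s2   s3  s0  s1 
   s3   s3  s3  s3 
(> = start, * = accepting)

start=s0 accept=s0,s1,s2 s0-a->s0 s0-b->s0 s0-c->s1 s1-a->s2 s1-b->s0 s1-c->s1 s2-a->s3 s2-b->s0 s2-c->s1 s3-a->s3 s3-b->s3 s3-c->s3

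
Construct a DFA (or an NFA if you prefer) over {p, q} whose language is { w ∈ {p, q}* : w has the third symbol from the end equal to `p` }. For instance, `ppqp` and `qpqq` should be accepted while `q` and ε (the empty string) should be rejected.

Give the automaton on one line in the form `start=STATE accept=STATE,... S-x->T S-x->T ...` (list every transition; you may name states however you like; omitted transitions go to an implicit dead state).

start=S0 accept=S7,S8,S9,S10 S0-p->S1 S0-q->S2 S1-p->S3 S1-q->S4 S2-p->S5 S2-q->S6 S3-p->S7 S3-q->S8 S4-p->S9 S4-q->S10 S5-p->S11 S5-q->S12 S6-p->S13 S6-q->S14 S7-p->S7 S7-q->S8 S8-p->S9 S8-q->S10 S9-p->S11 S9-q->S12 S10-p->S13 S10-q->S14 S11-p->S7 S11-q->S8 S12-p->S9 S12-q->S10 S13-p->S11 S13-q->S12 S14-p->S13 S14-q->S14

A DFA must remember the last 3 symbols (since which symbol is third-to-last isn't known until the input ends). Use one state per possible window of the last ≤3 symbols; accept from those whose window starts with `p`.
A 15-state machine:
          p    q  
>  S0     S1   S2 
   S1     S3   S4 
   S2     S5   S6 
   S3     S7   S8 
   S4     S9  S10 
   S5    S11  S12 
   S6    S13  S14 
 * S7     S7   S8 
 * S8     S9  S10 
 * S9    S11  S12 
 * S10   S13  S14 
   S11    S7   S8 
   S12    S9  S10 
   S13   S11  S12 
   S14   S13  S14 
(> = start, * = accepting)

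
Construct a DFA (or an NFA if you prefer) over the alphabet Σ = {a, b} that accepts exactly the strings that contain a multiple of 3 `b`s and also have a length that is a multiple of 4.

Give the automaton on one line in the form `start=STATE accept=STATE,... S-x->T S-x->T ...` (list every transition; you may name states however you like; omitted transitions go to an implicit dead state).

Handle the two conditions separately and then intersect. The first has 3 states tracking the count of `b`s modulo 3; the second has 4 states tracking the input length modulo 4. A product state is a pair (one from each), accepting exactly when both do.
With 12 states:
          a    b  
>* s0     s1   s2 
   s1     s3   s4 
   s2     s4   s5 
   s3     s6   s7 
   s4     s7   s8 
   s5     s8   s6 
   s6     s0   s9 
   s7     s9  s10 
   s8    s10   s0 
   s9     s2  s11 
   s10   s11   s1 
   s11    s5   s3 
(> = start, * = accepting)

start=s0 accept=s0 s0-a->s1 s0-b->s2 s1-a->s3 s1-b->s4 s2-a->s4 s2-b->s5 s3-a->s6 s3-b->s7 s4-a->s7 s4-b->s8 s5-a->s8 s5-b->s6 s6-a->s0 s6-b->s9 s7-a->s9 s7-b->s10 s8-a->s10 s8-b->s0 s9-a->s2 s9-b->s11 s10-a->s11 s10-b->s1 s11-a->s5 s11-b->s3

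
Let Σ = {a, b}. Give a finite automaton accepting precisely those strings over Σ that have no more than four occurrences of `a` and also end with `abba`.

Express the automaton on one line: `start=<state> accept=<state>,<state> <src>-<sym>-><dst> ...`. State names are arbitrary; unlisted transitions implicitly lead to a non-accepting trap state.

Handle the two conditions separately and then intersect. The first has 6 states tracking the count of `a`s, saturating at 5; the second has 5 states tracking how much of the suffix `abba` has currently been matched. A product state is a pair (one from each), accepting exactly when both do. Equivalent product states are then merged.
16 states suffice.
          a    b  
>  q0     q1   q0 
   q1     q2   q3 
   q2     q4   q5 
   q3     q2   q6 
   q4     q7   q8 
   q5     q4   q9 
   q6    q10  q11 
   q7     q7   q7 
   q8     q7  q12 
   q9    q13  q14 
 * q10    q4   q5 
   q11    q2  q11 
   q12   q15   q7 
 * q13    q7   q8 
   q14    q4  q14 
 * q15    q7   q7 
(> = start, * = accepting)

start=q0 accept=q10,q13,q15 q0-a->q1 q0-b->q0 q1-a->q2 q1-b->q3 q2-a->q4 q2-b->q5 q3-a->q2 q3-b->q6 q4-a->q7 q4-b->q8 q5-a->q4 q5-b->q9 q6-a->q10 q6-b->q11 q7-a->q7 q7-b->q7 q8-a->q7 q8-b->q12 q9-a->q13 q9-b->q14 q10-a->q4 q10-b->q5 q11-a->q2 q11-b->q11 q12-a->q15 q12-b->q7 q13-a->q7 q13-b->q8 q14-a->q4 q14-b->q14 q15-a->q7 q15-b->q7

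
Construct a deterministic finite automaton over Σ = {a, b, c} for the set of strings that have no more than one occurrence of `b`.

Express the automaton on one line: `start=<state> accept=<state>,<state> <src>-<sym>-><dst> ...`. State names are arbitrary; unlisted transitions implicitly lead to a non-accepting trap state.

Count `b`s, saturating at 2: state S0 means no `b` yet, S1 means one `b` seen, S2 means more than one. Each `b` increments (capped at S2); other symbols loop. Accept from {S0, S1}.
        a   b   c  
>* S0   S0  S1  S0 
 * S1   S1  S2  S1 
   S2   S2  S2  S2 
(> = start, * = accepting)

start=S0 accept=S0,S1 S0-a->S0 S0-b->S1 S0-c->S0 S1-a->S1 S1-b->S2 S1-c->S1 S2-a->S2 S2-b->S2 S2-c->S2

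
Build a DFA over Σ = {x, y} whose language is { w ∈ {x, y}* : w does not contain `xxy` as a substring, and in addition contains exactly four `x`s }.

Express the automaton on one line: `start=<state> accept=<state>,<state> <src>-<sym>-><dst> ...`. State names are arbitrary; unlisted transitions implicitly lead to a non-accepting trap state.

start=A accept=H,P,Q A-x->B A-y->A B-x->C B-y->D C-x->E C-y->F D-x->G D-y->D E-x->H E-y->I F-x->I F-y->F G-x->E G-y->J H-x->K H-y->L I-x->L I-y->I J-x->M J-y->J K-x->K K-y->N L-x->N L-y->L M-x->H M-y->O N-x->N N-y->N O-x->P O-y->O P-x->K P-y->Q Q-x->R Q-y->Q R-x->K R-y->S S-x->R S-y->S

Build one automaton per condition and run them in lockstep. One (4 states) tracks partial matches of the forbidden pattern `xxy`; the other (6 states) tracks the count of `x`s, saturating at 5. Each combined state is a pair, one component from each; accept when both components accept.
A 19-state machine:
       x  y 
>  A   B  A 
   B   C  D 
   C   E  F 
   D   G  D 
   E   H  I 
   F   I  F 
   G   E  J 
 * H   K  L 
   I   L  I 
   J   M  J 
   K   K  N 
   L   N  L 
   M   H  O 
   N   N  N 
   O   P  O 
 * P   K  Q 
 * Q   R  Q 
   R   K  S 
   S   R  S 
(> = start, * = accepting)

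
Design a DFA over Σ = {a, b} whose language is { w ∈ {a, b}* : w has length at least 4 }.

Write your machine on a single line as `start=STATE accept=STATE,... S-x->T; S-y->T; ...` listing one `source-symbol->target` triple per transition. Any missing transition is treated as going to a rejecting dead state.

start=q0; accept=q4,q5; q0-a->q1; q0-b->q1; q1-a->q2; q1-b->q2; q2-a->q3; q2-b->q3; q3-a->q4; q3-b->q4; q4-a->q5; q4-b->q5; q5-a->q5; q5-b->q5

We only need to distinguish lengths 0, 1, …, 4, and '>4'. Chain q0 → q1 → q2 → q3 → q4 → q5 on every symbol, with q5 looping. Accepting states: {q4, q5}.
        a   b  
>  q0   q1  q1 
   q1   q2  q2 
   q2   q3  q3 
   q3   q4  q4 
 * q4   q5  q5 
 * q5   q5  q5 
(> = start, * = accepting)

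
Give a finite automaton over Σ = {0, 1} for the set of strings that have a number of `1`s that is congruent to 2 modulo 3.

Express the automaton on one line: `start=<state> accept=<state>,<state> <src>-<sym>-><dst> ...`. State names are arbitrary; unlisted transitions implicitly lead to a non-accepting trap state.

start=q0 accept=q2 q0-0->q0 q0-1->q1 q1-0->q1 q1-1->q2 q2-0->q2 q2-1->q0

Keep the running count of `1`s modulo 3: each `1` advances along the cycle q0 → q1 → q2 → q0 while other symbols loop. Accept at q2.
With 3 states:
        0   1  
>  q0   q0  q1 
   q1   q1  q2 
 * q2   q2  q0 
(> = start, * = accepting)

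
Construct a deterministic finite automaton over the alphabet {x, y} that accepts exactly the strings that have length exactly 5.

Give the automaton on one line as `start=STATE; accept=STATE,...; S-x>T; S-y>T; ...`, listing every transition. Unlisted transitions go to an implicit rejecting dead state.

start=s0; accept=s5; s0-x>s1; s0-y>s1; s1-x>s2; s1-y>s2; s2-x>s3; s2-y>s3; s3-x>s4; s3-y>s4; s4-x>s5; s4-y>s5; s5-x>s6; s5-y>s6; s6-x>s6; s6-y>s6

We only need to distinguish lengths 0, 1, …, 5, and '>5'. Chain s0 → s1 → s2 → s3 → s4 → s5 → s6 on every symbol, with s6 looping. Accepting states: {s5}.
7 states suffice.
        x   y  
>  s0   s1  s1 
   s1   s2  s2 
   s2   s3  s3 
   s3   s4  s4 
   s4   s5  s5 
 * s5   s6  s6 
   s6   s6  s6 
(> = start, * = accepting)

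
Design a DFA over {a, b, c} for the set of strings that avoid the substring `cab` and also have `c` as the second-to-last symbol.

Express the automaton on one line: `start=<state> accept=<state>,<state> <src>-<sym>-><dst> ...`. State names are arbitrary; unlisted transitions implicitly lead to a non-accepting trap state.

start=q0 accept=q2,q3,q4 q0-a->q0 q0-b->q0 q0-c->q1 q1-a->q2 q1-b->q3 q1-c->q4 q2-a->q0 q2-b->q5 q2-c->q1 q3-a->q0 q3-b->q0 q3-c->q1 q4-a->q2 q4-b->q3 q4-c->q4 q5-a->q5 q5-b->q5 q5-c->q5

Build one automaton per condition and run them in lockstep. The first has 4 states tracking partial matches of the forbidden pattern `cab`; the second has 13 states tracking the last 2 symbols read. A product state is a pair (one from each), accepting exactly when both do. After merging equivalent states the machine shrinks.
A 6-state machine:
        a   b   c  
>  q0   q0  q0  q1 
   q1   q2  q3  q4 
 * q2   q0  q5  q1 
 * q3   q0  q0  q1 
 * q4   q2  q3  q4 
   q5   q5  q5  q5 
(> = start, * = accepting)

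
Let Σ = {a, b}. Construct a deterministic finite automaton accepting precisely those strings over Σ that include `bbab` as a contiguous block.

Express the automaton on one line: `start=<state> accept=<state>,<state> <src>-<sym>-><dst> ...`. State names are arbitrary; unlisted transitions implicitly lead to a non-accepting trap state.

Track how much of `bbab` has been matched so far: state S0 is no progress, S4 is the absorbing accept state reached once `bbab` has occurred. Intermediate states record partial matches; on a mismatch, fall back to the longest reusable overlap.
With 5 states:
        a   b  
>  S0   S0  S1 
   S1   S0  S2 
   S2   S3  S2 
   S3   S0  S4 
 * S4   S4  S4 
(> = start, * = accepting)

start=S0 accept=S4 S0-a->S0 S0-b->S1 S1-a->S0 S1-b->S2 S2-a->S3 S2-b->S2 S3-a->S0 S3-b->S4 S4-a->S4 S4-b->S4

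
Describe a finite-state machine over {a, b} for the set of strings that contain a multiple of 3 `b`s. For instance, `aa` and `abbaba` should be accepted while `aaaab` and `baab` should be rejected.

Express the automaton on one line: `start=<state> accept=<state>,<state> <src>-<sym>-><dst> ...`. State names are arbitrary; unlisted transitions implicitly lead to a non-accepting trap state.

The only thing that matters is how many `b`s have appeared, reduced mod 3. Use one state per residue: q0 for 0, …, q2 for 2. Reading `b` moves to the next residue; anything else stays put. q0 is accepting.
With 3 states:
        a   b  
>* q0   q0  q1 
   q1   q1  q2 
   q2   q2  q0 
(> = start, * = accepting)

start=q0 accept=q0 q0-a->q0 q0-b->q1 q1-a->q1 q1-b->q2 q2-a->q2 q2-b->q0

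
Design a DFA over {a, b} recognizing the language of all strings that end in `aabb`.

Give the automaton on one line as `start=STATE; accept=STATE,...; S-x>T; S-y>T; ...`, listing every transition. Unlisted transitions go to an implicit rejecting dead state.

start=q0; accept=q4; q0-a>q1; q0-b>q0; q1-a>q2; q1-b>q0; q2-a>q2; q2-b>q3; q3-a>q1; q3-b>q4; q4-a>q1; q4-b>q0

Remember how much of `aabb` the current input suffix matches. State q0 means no match yet; q1 means the last symbol is `a`; q2 means the last 2 symbols are `aa`; q3 means the last 3 symbols are `aab`; q4 means the last 4 symbols are `aabb`. Only q4 accepts. On a mismatch, fall back to the longest proper suffix that is still a prefix of `aabb`.
5 states suffice.
        a   b  
>  q0   q1  q0 
   q1   q2  q0 
   q2   q2  q3 
   q3   q1  q4 
 * q4   q1  q0 
(> = start, * = accepting)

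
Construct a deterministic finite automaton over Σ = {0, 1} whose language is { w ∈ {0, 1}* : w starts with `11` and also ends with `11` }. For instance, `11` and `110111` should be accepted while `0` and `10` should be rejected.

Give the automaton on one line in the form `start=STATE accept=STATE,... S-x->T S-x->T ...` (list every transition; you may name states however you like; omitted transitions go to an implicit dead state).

Run two small machines in parallel and take their product. One (4 states) tracks whether the input so far still matches the prefix `11`; the other (3 states) tracks how much of the suffix `11` has currently been matched. Each combined state is a pair, one component from each; accept when both components accept. Minimizing collapses redundant product states.
6 states suffice.
       0  1 
>  A   B  C 
   B   B  B 
   C   B  D 
 * D   E  D 
   E   E  F 
   F   E  D 
(> = start, * = accepting)

start=A accept=D A-0->B A-1->C B-0->B B-1->B C-0->B C-1->D D-0->E D-1->D E-0->E E-1->F F-0->E F-1->D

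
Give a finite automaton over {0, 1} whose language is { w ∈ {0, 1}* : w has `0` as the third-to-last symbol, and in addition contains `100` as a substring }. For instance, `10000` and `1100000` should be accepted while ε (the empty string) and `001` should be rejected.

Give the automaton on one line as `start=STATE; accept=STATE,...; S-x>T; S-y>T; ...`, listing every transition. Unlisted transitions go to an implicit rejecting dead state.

Handle the two conditions separately and then intersect. The first has 15 states tracking the last 3 symbols read; the second has 4 states tracking whether and how much of `100` has been seen. A product state is a pair (one from each), accepting exactly when both do. Minimizing collapses redundant product states.
11 states suffice.
       0  1 
>  A   A  B 
   B   C  B 
   C   D  B 
   D   E  F 
 * E   E  F 
 * F   G  H 
 * G   D  I 
 * H   J  K 
   I   G  H 
   J   D  I 
   K   J  K 
(> = start, * = accepting)

start=A; accept=E,F,G,H; A-0>A; A-1>B; B-0>C; B-1>B; C-0>D; C-1>B; D-0>E; D-1>F; E-0>E; E-1>F; F-0>G; F-1>H; G-0>D; G-1>I; H-0>J; H-1>K; I-0>G; I-1>H; J-0>D; J-1>I; K-0>J; K-1>K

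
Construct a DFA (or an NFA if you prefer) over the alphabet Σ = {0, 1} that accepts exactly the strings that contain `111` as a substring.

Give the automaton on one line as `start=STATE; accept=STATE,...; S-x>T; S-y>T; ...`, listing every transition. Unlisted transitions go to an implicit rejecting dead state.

start=S0; accept=S3; S0-0>S0; S0-1>S1; S1-0>S0; S1-1>S2; S2-0>S0; S2-1>S3; S3-0>S3; S3-1>S3

Track how much of `111` has been matched so far: state S0 is no progress, S3 is the absorbing accept state reached once `111` has occurred. Intermediate states record partial matches; on a mismatch, fall back to the longest reusable overlap.
4 states suffice.
        0   1  
>  S0   S0  S1 
   S1   S0  S2 
   S2   S0  S3 
 * S3   S3  S3 
(> = start, * = accepting)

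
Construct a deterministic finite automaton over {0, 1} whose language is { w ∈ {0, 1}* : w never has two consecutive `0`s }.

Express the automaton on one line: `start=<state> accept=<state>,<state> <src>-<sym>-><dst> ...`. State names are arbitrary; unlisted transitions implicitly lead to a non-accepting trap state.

Track partial matches of the forbidden pattern `00`. State C is a dead state reached once `00` has occurred; every other state accepts. A means no part of `00` is currently matched.
With 3 states:
       0  1 
>* A   B  A 
 * B   C  A 
   C   C  C 
(> = start, * = accepting)

start=A accept=A,B A-0->B A-1->A B-0->C B-1->A C-0->C C-1->C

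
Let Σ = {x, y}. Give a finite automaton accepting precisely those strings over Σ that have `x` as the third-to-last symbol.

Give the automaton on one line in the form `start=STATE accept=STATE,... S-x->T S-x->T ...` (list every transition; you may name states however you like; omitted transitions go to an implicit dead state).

start=s0 accept=s7,s8,s9,s10 s0-x->s1 s0-y->s2 s1-x->s3 s1-y->s4 s2-x->s5 s2-y->s6 s3-x->s7 s3-y->s8 s4-x->s9 s4-y->s10 s5-x->s11 s5-y->s12 s6-x->s13 s6-y->s14 s7-x->s7 s7-y->s8 s8-x->s9 s8-y->s10 s9-x->s11 s9-y->s12 s10-x->s13 s10-y->s14 s11-x->s7 s11-y->s8 s12-x->s9 s12-y->s10 s13-x->s11 s13-y->s12 s14-x->s13 s14-y->s14

Because acceptance depends on a position counted from the end, the machine has to buffer the most recent 3 symbols. Make each state the string of the last up-to-3 symbols read; on input `x` shift the window left and append `x`. Accept when the buffered window has length 3 and begins with `x`.
A 15-state machine:
          x    y  
>  s0     s1   s2 
   s1     s3   s4 
   s2     s5   s6 
   s3     s7   s8 
   s4     s9  s10 
   s5    s11  s12 
   s6    s13  s14 
 * s7     s7   s8 
 * s8     s9  s10 
 * s9    s11  s12 
 * s10   s13  s14 
   s11    s7   s8 
   s12    s9  s10 
   s13   s11  s12 
   s14   s13  s14 
(> = start, * = accepting)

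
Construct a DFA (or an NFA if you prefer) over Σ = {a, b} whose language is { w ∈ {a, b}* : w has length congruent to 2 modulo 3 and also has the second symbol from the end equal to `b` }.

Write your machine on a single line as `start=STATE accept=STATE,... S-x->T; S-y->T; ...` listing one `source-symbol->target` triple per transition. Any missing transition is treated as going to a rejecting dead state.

Run two small machines in parallel and take their product. One (3 states) tracks the input length modulo 3; the other (7 states) tracks the last 2 symbols read. Each combined state is a pair, one component from each; accept when both components accept.
With 15 states:
          a    b  
>  s0     s1   s2 
   s1     s3   s4 
   s2     s5   s6 
   s3     s7   s8 
   s4     s9  s10 
 * s5     s7   s8 
 * s6     s9  s10 
   s7    s11  s12 
   s8    s13  s14 
   s9    s11  s12 
   s10   s13  s14 
   s11    s3   s4 
   s12    s5   s6 
   s13    s3   s4 
   s14    s5   s6 
(> = start, * = accepting)

start=s0; accept=s5,s6; s0-a->s1; s0-b->s2; s1-a->s3; s1-b->s4; s2-a->s5; s2-b->s6; s3-a->s7; s3-b->s8; s4-a->s9; s4-b->s10; s5-a->s7; s5-b->s8; s6-a->s9; s6-b->s10; s7-a->s11; s7-b->s12; s8-a->s13; s8-b->s14; s9-a->s11; s9-b->s12; s10-a->s13; s10-b->s14; s11-a->s3; s11-b->s4; s12-a->s5; s12-b->s6; s13-a->s3; s13-b->s4; s14-a->s5; s14-b->s6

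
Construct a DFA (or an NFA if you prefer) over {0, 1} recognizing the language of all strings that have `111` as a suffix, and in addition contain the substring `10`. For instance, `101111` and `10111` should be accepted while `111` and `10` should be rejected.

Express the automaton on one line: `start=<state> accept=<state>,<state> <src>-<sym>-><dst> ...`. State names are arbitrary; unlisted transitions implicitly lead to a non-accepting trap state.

Handle the two conditions separately and then intersect. One (4 states) tracks how much of the suffix `111` has currently been matched; the other (3 states) tracks whether and how much of `10` has been seen. Each combined state is a pair, one component from each; accept when both components accept. Equivalent product states are then merged.
6 states suffice.
       0  1 
>  A   A  B 
   B   C  B 
   C   C  D 
   D   C  E 
   E   C  F 
 * F   C  F 
(> = start, * = accepting)

start=A accept=F A-0->A A-1->B B-0->C B-1->B C-0->C C-1->D D-0->C D-1->E E-0->C E-1->F F-0->C F-1->F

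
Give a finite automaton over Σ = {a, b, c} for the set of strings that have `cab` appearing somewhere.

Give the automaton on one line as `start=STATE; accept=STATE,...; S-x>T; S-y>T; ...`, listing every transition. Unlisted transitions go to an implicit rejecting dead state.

Track how much of `cab` has been matched so far: state S0 is no progress, S3 is the absorbing accept state reached once `cab` has occurred. Intermediate states record partial matches; on a mismatch, fall back to the longest reusable overlap.
        a   b   c  
>  S0   S0  S0  S1 
   S1   S2  S0  S1 
   S2   S0  S3  S1 
 * S3   S3  S3  S3 
(> = start, * = accepting)

start=S0; accept=S3; S0-a>S0; S0-b>S0; S0-c>S1; S1-a>S2; S1-b>S0; S1-c>S1; S2-a>S0; S2-b>S3; S2-c>S1; S3-a>S3; S3-b>S3; S3-c>S3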